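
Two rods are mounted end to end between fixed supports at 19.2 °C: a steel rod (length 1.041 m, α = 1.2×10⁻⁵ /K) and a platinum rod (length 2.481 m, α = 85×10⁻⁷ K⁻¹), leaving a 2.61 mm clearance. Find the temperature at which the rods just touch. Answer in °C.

α₁L₁ = 1.2492×10⁻⁵ m/K, α₂L₂ = 2.10885×10⁻⁵ m/K → total 3.35805×10⁻⁵ m/K
ΔT = g/(α₁L₁+α₂L₂) = 2.61×10⁻³ / 3.35805×10⁻⁵ = 77.724 K
T = 19.2 + 77.724 = 96.924 °C

T = 96.9 °C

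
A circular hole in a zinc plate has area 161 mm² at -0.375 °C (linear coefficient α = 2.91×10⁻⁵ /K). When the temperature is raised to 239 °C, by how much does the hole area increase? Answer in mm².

Area coefficient ≈ 2α; |ΔT| = 239.375 K
ΔA = 2αA₀ΔT = 2(2.91×10⁻⁵)(161)(239.375) = 2.24 mm²

ΔA = 2.24 mm²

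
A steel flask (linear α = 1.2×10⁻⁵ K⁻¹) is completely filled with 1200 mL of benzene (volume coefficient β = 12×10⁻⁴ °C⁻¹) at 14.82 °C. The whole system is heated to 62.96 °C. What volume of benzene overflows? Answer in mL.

67.2 mL

The flask also expands: β_container ≈ 3α = 3.6×10⁻⁵ /K
Net overflow = V₀(β_liq − 3α_cont)ΔT
β − 3α = 1.20×10⁻³ − 3.6×10⁻⁵ = 1.164×10⁻³ /K; ΔT = 48.14 K
ΔV = 1200 × 1.164×10⁻³ × 48.14 = 67.2 mL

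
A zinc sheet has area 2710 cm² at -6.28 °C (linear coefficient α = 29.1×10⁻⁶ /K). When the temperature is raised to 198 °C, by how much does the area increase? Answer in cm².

Area coefficient ≈ 2α; |ΔT| = 204.28 K
ΔA = 2αA₀ΔT = 2(29.1×10⁻⁶)(2710)(204.28) = 32.2 cm²

ΔA = 32.2 cm²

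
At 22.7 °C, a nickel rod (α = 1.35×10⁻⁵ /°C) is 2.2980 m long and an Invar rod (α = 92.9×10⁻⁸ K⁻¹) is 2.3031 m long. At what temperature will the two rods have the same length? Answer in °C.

T = 199.3 °C

Equal length when α₁L₁ΔT − α₂L₂ΔT = L₂ − L₁ = 5.10×10⁻³ m
α₁L₁ = 3.1023×10⁻⁵, α₂L₂ = 2.1395799×10⁻⁶ → Δ(αL) = 2.88834201×10⁻⁵ m/K
ΔT = 5.10×10⁻³ / 2.88834201×10⁻⁵ = 176.572 K, so T = 22.7 + 176.572 = 199.272 °C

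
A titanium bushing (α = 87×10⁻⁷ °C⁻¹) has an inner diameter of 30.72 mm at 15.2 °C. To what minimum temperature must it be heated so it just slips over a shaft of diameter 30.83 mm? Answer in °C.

T = 427 °C

Required Δd = 30.83 − 30.72 = 0.11 mm
Δd = αd₀ΔT ⇒ ΔT = Δd/(αd₀) = 0.11 / (87×10⁻⁷ × 30.72) = 411.58 K
T_min = 15.2 + 411.58 = 426.78 °C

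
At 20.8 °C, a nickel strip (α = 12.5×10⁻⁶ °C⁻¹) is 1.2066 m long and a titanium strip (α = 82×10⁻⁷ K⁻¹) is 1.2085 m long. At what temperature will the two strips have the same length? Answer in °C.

T = 388.1 °C

L₁(1 + α₁ΔT) = L₂(1 + α₂ΔT) ⇒ ΔT = (L₂ − L₁)/(α₁L₁ − α₂L₂)
L₂ − L₁ = 1.2085 − 1.2066 = 1.90×10⁻³ m
α₁L₁ − α₂L₂ = 12.5×10⁻⁶×1.2066 − 82×10⁻⁷×1.2085 = 5.1728×10⁻⁶ m/K
ΔT = 1.90×10⁻³ / 5.1728×10⁻⁶ = 367.306 K
T = 20.8 + 367.306 = 388.106 °C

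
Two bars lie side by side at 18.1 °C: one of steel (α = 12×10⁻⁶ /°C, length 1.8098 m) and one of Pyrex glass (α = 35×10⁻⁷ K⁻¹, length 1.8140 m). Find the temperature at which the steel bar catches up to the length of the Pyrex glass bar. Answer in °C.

T = 291.4 °C

L₁(1 + α₁ΔT) = L₂(1 + α₂ΔT) ⇒ ΔT = (L₂ − L₁)/(α₁L₁ − α₂L₂)
L₂ − L₁ = 1.8140 − 1.8098 = 4.20×10⁻³ m
α₁L₁ − α₂L₂ = 12×10⁻⁶×1.8098 − 35×10⁻⁷×1.8140 = 1.53686×10⁻⁵ m/K
ΔT = 4.20×10⁻³ / 1.53686×10⁻⁵ = 273.284 K
T = 18.1 + 273.284 = 291.384 °C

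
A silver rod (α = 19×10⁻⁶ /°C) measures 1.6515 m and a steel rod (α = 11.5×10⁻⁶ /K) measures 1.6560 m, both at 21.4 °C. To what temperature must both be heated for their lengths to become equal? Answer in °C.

T = 386.2 °C

L₁(1 + α₁ΔT) = L₂(1 + α₂ΔT) ⇒ ΔT = (L₂ − L₁)/(α₁L₁ − α₂L₂)
L₂ − L₁ = 1.6560 − 1.6515 = 4.50×10⁻³ m
α₁L₁ − α₂L₂ = 19×10⁻⁶×1.6515 − 11.5×10⁻⁶×1.6560 = 1.23345×10⁻⁵ m/K
ΔT = 4.50×10⁻³ / 1.23345×10⁻⁵ = 364.830 K
T = 21.4 + 364.830 = 386.230 °C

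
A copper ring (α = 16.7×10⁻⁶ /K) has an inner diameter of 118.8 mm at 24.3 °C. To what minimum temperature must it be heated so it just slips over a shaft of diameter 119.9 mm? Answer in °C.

Required Δd = 119.9 − 118.8 = 1.1 mm
Δd = αd₀ΔT ⇒ ΔT = Δd/(αd₀) = 1.1 / (16.7×10⁻⁶ × 118.8) = 554.45 K
T_min = 24.3 + 554.45 = 578.75 °C

T = 579 °C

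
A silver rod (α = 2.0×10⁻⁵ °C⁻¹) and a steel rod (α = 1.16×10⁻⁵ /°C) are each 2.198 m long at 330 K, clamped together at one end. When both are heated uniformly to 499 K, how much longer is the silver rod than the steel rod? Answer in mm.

3.12 mm

ΔT = 169 K
silver: ΔL = 2.0×10⁻⁵ × 2.198 m × 169 = 7.4292×10⁻³ m = 7.4292 mm
steel: ΔL = 1.16×10⁻⁵ × 2.198 m × 169 = 4.3090×10⁻³ m = 4.3090 mm
difference = 7.4292 − 4.3090 = 3.1202 mm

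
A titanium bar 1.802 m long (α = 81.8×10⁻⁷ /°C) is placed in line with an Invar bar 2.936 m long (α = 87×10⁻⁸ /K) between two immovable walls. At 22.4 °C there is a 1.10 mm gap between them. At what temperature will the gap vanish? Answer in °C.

α₁L₁ = 1.474036×10⁻⁵ m/K, α₂L₂ = 2.55432×10⁻⁶ m/K → total 1.729468×10⁻⁵ m/K
ΔT = g/(α₁L₁+α₂L₂) = 1.10×10⁻³ / 1.729468×10⁻⁵ = 63.603 K
T = 22.4 + 63.603 = 86.003 °C

T = 86.0 °C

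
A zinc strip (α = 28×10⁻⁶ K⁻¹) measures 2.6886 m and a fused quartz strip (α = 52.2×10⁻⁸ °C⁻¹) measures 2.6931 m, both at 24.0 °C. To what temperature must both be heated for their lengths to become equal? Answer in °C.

Equal length when α₁L₁ΔT − α₂L₂ΔT = L₂ − L₁ = 4.50×10⁻³ m
α₁L₁ = 7.52808×10⁻⁵, α₂L₂ = 1.4057982×10⁻⁶ → Δ(αL) = 7.38750018×10⁻⁵ m/K
ΔT = 4.50×10⁻³ / 7.38750018×10⁻⁵ = 60.9137 K, so T = 24.0 + 60.9137 = 84.9137 °C

T = 84.91 °C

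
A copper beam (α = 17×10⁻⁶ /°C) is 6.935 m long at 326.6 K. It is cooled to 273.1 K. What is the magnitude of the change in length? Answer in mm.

|ΔT| = |273.1 − 326.6| = 53.5 K
ΔL = αL₀ΔT = (17×10⁻⁶)(6.935)(53.5) = 6.31×10⁻³ m

ΔL = 6.31 mm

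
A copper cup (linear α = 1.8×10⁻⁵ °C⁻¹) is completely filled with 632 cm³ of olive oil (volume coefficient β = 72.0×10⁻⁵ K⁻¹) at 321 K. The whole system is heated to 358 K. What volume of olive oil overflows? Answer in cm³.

The cup also expands: β_container ≈ 3α = 5.4×10⁻⁵ /K
Net overflow = V₀(β_liq − 3α_cont)ΔT
β − 3α = 7.20×10⁻⁴ − 5.4×10⁻⁵ = 6.66×10⁻⁴ /K; ΔT = 37 K
ΔV = 632 × 6.66×10⁻⁴ × 37 = 15.6 cm³

15.6 cm³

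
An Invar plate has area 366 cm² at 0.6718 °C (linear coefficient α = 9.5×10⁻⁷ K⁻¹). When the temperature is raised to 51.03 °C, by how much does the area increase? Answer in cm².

Area coefficient ≈ 2α; |ΔT| = 50.3582 K
ΔA = 2αA₀ΔT = 2(9.5×10⁻⁷)(366)(50.3582) = 0.0350 cm²

ΔA = 0.0350 cm²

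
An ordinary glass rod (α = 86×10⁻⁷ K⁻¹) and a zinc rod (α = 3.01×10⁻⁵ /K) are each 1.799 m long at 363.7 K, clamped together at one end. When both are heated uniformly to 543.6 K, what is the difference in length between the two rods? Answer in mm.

6.96 mm

ΔT = 179.9 K
ordinary glass: ΔL = 86×10⁻⁷ × 1.799 m × 179.9 = 2.7833×10⁻³ m = 2.7833 mm
zinc: ΔL = 3.01×10⁻⁵ × 1.799 m × 179.9 = 9.7416×10⁻³ m = 9.7416 mm
difference = 9.7416 − 2.7833 = 6.9583 mm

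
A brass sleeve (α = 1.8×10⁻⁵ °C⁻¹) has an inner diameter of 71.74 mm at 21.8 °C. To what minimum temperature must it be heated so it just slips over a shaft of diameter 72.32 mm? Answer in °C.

Required Δd = 72.32 − 71.74 = 0.58 mm
Δd = αd₀ΔT ⇒ ΔT = Δd/(αd₀) = 0.58 / (1.8×10⁻⁵ × 71.74) = 449.15 K
T_min = 21.8 + 449.15 = 470.95 °C

T = 471 °C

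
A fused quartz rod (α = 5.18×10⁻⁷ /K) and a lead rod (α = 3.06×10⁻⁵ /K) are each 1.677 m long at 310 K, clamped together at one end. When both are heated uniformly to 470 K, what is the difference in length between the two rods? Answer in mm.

ΔT = 160 K
fused quartz: ΔL = 5.18×10⁻⁷ × 1.677 m × 160 = 1.3899×10⁻⁴ m = 0.13899 mm
lead: ΔL = 3.06×10⁻⁵ × 1.677 m × 160 = 8.2106×10⁻³ m = 8.2106 mm
difference = 8.2106 − 0.13899 = 8.07161 mm

8.07 mm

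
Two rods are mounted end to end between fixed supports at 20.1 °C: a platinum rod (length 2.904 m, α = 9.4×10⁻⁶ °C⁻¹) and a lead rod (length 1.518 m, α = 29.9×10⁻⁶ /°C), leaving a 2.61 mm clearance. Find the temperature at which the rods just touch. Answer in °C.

T = 56.0 °C

Gap closes when ΔL₁ + ΔL₂ = 2.61 mm = 2.61×10⁻³ m
(α₁L₁ + α₂L₂)ΔT = g
α₁L₁ + α₂L₂ = 9.4×10⁻⁶×2.904 + 29.9×10⁻⁶×1.518 = 7.26858×10⁻⁵ m/K
ΔT = 2.61×10⁻³ / 7.26858×10⁻⁵ = 35.908 K
T = 20.1 + 35.908 = 56.008 °C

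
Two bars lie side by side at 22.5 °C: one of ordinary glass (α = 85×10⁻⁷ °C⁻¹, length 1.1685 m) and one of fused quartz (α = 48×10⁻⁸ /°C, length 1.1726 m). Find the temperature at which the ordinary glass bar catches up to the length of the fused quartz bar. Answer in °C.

Equal length when α₁L₁ΔT − α₂L₂ΔT = L₂ − L₁ = 4.10×10⁻³ m
α₁L₁ = 9.93225×10⁻⁶, α₂L₂ = 5.62848×10⁻⁷ → Δ(αL) = 9.369402×10⁻⁶ m/K
ΔT = 4.10×10⁻³ / 9.369402×10⁻⁶ = 437.595 K, so T = 22.5 + 437.595 = 460.095 °C

T = 460.1 °C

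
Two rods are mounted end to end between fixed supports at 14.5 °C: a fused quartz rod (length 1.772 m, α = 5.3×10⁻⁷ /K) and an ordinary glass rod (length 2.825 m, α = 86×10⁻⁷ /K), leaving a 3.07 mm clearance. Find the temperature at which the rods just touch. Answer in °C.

Gap closes when ΔL₁ + ΔL₂ = 3.07 mm = 3.07×10⁻³ m
(α₁L₁ + α₂L₂)ΔT = g
α₁L₁ + α₂L₂ = 5.3×10⁻⁷×1.772 + 86×10⁻⁷×2.825 = 2.523416×10⁻⁵ m/K
ΔT = 3.07×10⁻³ / 2.523416×10⁻⁵ = 121.66 K
T = 14.5 + 121.66 = 136.16 °C

T = 136 °C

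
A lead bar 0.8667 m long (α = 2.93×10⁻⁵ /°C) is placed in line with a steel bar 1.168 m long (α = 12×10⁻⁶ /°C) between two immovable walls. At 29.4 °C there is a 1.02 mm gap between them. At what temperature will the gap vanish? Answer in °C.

Gap closes when ΔL₁ + ΔL₂ = 1.02 mm = 1.02×10⁻³ m
(α₁L₁ + α₂L₂)ΔT = g
α₁L₁ + α₂L₂ = 2.93×10⁻⁵×0.8667 + 12×10⁻⁶×1.168 = 3.941031×10⁻⁵ m/K
ΔT = 1.02×10⁻³ / 3.941031×10⁻⁵ = 25.882 K
T = 29.4 + 25.882 = 55.282 °C

T = 55.3 °C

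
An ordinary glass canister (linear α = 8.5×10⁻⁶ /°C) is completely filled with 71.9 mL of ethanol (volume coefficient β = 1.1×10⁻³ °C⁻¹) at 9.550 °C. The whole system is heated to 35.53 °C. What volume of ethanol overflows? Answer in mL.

The canister also expands: β_container ≈ 3α = 2.55×10⁻⁵ /K
Net overflow = V₀(β_liq − 3α_cont)ΔT
β − 3α = 1.10×10⁻³ − 2.55×10⁻⁵ = 1.0745×10⁻³ /K; ΔT = 25.980 K
ΔV = 71.9 × 1.0745×10⁻³ × 25.980 = 2.01 mL

2.01 mL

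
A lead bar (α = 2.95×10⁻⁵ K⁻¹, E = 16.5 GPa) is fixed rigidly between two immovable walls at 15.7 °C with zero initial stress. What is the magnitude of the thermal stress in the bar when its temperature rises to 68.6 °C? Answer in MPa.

σ = 25.7 MPa

Fully constrained: the free strain ε = αΔT is blocked, so σ = Eε = EαΔT.
|ΔT| = 52.9 K
σ = 16.5×10⁹ × 2.95×10⁻⁵ × 52.9 = 2.57×10⁷ Pa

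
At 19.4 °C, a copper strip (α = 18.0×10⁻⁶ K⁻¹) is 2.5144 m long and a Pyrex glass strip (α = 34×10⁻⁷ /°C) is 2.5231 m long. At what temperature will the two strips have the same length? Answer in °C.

T = 256.6 °C

Equal length when α₁L₁ΔT − α₂L₂ΔT = L₂ − L₁ = 8.70×10⁻³ m
α₁L₁ = 4.52592×10⁻⁵, α₂L₂ = 8.57854×10⁻⁶ → Δ(αL) = 3.668066×10⁻⁵ m/K
ΔT = 8.70×10⁻³ / 3.668066×10⁻⁵ = 237.182 K, so T = 19.4 + 237.182 = 256.582 °C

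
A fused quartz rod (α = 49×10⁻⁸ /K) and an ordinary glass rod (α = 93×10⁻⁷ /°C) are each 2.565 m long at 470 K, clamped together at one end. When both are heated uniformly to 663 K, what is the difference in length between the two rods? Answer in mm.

ΔT = 193 K
fused quartz: ΔL = 49×10⁻⁸ × 2.565 m × 193 = 2.4257×10⁻⁴ m = 0.24257 mm
ordinary glass: ΔL = 93×10⁻⁷ × 2.565 m × 193 = 4.6039×10⁻³ m = 4.6039 mm
difference = 4.6039 − 0.24257 = 4.36133 mm

4.36 mm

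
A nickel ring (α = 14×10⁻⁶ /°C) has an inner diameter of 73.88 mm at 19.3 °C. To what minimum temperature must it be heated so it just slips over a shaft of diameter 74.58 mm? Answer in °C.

T = 696 °C

Required Δd = 74.58 − 73.88 = 0.70 mm
Δd = αd₀ΔT ⇒ ΔT = Δd/(αd₀) = 0.70 / (14×10⁻⁶ × 73.88) = 676.77 K
T_min = 19.3 + 676.77 = 696.07 °C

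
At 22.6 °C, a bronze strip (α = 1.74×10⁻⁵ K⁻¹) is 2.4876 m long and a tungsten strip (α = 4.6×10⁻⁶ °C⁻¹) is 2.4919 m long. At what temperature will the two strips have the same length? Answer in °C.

T = 157.7 °C

Equal length when α₁L₁ΔT − α₂L₂ΔT = L₂ − L₁ = 4.30×10⁻³ m
α₁L₁ = 4.328424×10⁻⁵, α₂L₂ = 1.146274×10⁻⁵ → Δ(αL) = 3.18215×10⁻⁵ m/K
ΔT = 4.30×10⁻³ / 3.18215×10⁻⁵ = 135.129 K, so T = 22.6 + 135.129 = 157.729 °C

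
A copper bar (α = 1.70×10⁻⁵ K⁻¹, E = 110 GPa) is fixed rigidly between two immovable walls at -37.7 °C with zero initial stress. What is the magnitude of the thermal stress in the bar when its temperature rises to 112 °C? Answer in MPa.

σ = 280 MPa

Fully constrained: the free strain ε = αΔT is blocked, so σ = Eε = EαΔT.
|ΔT| = 149.7 K
σ = 110×10⁹ × 1.70×10⁻⁵ × 149.7 = 2.80×10⁸ Pa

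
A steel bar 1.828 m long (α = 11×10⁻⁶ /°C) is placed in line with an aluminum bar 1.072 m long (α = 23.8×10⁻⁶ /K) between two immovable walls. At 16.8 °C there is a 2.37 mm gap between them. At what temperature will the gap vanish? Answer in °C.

T = 68.7 °C

Gap closes when ΔL₁ + ΔL₂ = 2.37 mm = 2.37×10⁻³ m
(α₁L₁ + α₂L₂)ΔT = g
α₁L₁ + α₂L₂ = 11×10⁻⁶×1.828 + 23.8×10⁻⁶×1.072 = 4.56216×10⁻⁵ m/K
ΔT = 2.37×10⁻³ / 4.56216×10⁻⁵ = 51.949 K
T = 16.8 + 51.949 = 68.749 °C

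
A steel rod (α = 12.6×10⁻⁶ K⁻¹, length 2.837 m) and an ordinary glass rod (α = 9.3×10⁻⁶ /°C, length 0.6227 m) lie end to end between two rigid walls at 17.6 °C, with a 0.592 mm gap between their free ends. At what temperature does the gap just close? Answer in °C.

T = 31.9 °C

α₁L₁ = 3.57462×10⁻⁵ m/K, α₂L₂ = 5.79111×10⁻⁶ m/K → total 4.153731×10⁻⁵ m/K
ΔT = g/(α₁L₁+α₂L₂) = 5.92×10⁻⁴ / 4.153731×10⁻⁵ = 14.252 K
T = 17.6 + 14.252 = 31.852 °C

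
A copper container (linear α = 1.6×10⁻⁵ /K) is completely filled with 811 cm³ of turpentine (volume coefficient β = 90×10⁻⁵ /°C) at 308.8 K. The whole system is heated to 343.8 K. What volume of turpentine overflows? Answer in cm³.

The container also expands: β_container ≈ 3α = 4.8×10⁻⁵ /K
Net overflow = V₀(β_liq − 3α_cont)ΔT
β − 3α = 9.00×10⁻⁴ − 4.8×10⁻⁵ = 8.52×10⁻⁴ /K; ΔT = 35.0 K
ΔV = 811 × 8.52×10⁻⁴ × 35.0 = 24.2 cm³

24.2 cm³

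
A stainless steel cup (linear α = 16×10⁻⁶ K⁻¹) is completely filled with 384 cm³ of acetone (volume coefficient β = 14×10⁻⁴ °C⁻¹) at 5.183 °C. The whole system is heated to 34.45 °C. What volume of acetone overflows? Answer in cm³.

The cup also expands: β_container ≈ 3α = 4.8×10⁻⁵ /K
Net overflow = V₀(β_liq − 3α_cont)ΔT
β − 3α = 1.40×10⁻³ − 4.8×10⁻⁵ = 1.352×10⁻³ /K; ΔT = 29.267 K
ΔV = 384 × 1.352×10⁻³ × 29.267 = 15.2 cm³

15.2 cm³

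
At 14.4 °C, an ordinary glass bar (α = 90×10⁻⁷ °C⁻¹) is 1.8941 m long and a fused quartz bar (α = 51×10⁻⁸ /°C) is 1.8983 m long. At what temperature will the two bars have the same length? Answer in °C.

T = 275.6 °C

L₁(1 + α₁ΔT) = L₂(1 + α₂ΔT) ⇒ ΔT = (L₂ − L₁)/(α₁L₁ − α₂L₂)
L₂ − L₁ = 1.8983 − 1.8941 = 4.20×10⁻³ m
α₁L₁ − α₂L₂ = 90×10⁻⁷×1.8941 − 51×10⁻⁸×1.8983 = 1.6078767×10⁻⁵ m/K
ΔT = 4.20×10⁻³ / 1.6078767×10⁻⁵ = 261.214 K
T = 14.4 + 261.214 = 275.614 °C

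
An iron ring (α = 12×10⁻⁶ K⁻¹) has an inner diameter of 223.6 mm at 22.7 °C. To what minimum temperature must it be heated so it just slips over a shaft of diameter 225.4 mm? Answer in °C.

T = 694 °C

Required Δd = 225.4 − 223.6 = 1.8 mm
Δd = αd₀ΔT ⇒ ΔT = Δd/(αd₀) = 1.8 / (12×10⁻⁶ × 223.6) = 670.84 K
T_min = 22.7 + 670.84 = 693.54 °C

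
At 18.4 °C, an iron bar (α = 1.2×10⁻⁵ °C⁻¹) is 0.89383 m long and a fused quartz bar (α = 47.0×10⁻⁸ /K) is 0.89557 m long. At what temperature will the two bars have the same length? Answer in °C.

L₁(1 + α₁ΔT) = L₂(1 + α₂ΔT) ⇒ ΔT = (L₂ − L₁)/(α₁L₁ − α₂L₂)
L₂ − L₁ = 0.89557 − 0.89383 = 1.74×10⁻³ m
α₁L₁ − α₂L₂ = 1.2×10⁻⁵×0.89383 − 47.0×10⁻⁸×0.89557 = 1.03050421×10⁻⁵ m/K
ΔT = 1.74×10⁻³ / 1.03050421×10⁻⁵ = 168.849 K
T = 18.4 + 168.849 = 187.249 °C

T = 187.2 °C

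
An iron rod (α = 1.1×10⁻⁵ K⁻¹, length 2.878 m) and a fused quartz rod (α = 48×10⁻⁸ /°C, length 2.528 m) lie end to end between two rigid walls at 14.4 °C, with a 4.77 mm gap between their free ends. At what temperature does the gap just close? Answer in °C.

T = 160 °C

Gap closes when ΔL₁ + ΔL₂ = 4.77 mm = 4.77×10⁻³ m
(α₁L₁ + α₂L₂)ΔT = g
α₁L₁ + α₂L₂ = 1.1×10⁻⁵×2.878 + 48×10⁻⁸×2.528 = 3.287144×10⁻⁵ m/K
ΔT = 4.77×10⁻³ / 3.287144×10⁻⁵ = 145.11 K
T = 14.4 + 145.11 = 159.51 °C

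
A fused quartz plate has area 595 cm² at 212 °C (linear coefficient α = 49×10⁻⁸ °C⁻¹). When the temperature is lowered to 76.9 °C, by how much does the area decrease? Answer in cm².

Area coefficient ≈ 2α; |ΔT| = 135.1 K
ΔA = 2αA₀ΔT = 2(49×10⁻⁸)(595)(135.1) = 0.0788 cm²

ΔA = 0.0788 cm²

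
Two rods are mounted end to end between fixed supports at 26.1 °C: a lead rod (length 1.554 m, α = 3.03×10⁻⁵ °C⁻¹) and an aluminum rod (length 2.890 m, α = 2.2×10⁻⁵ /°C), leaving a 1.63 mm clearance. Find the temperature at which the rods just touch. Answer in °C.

T = 40.8 °C

Gap closes when ΔL₁ + ΔL₂ = 1.63 mm = 1.63×10⁻³ m
(α₁L₁ + α₂L₂)ΔT = g
α₁L₁ + α₂L₂ = 3.03×10⁻⁵×1.554 + 2.2×10⁻⁵×2.890 = 1.106662×10⁻⁴ m/K
ΔT = 1.63×10⁻³ / 1.106662×10⁻⁴ = 14.729 K
T = 26.1 + 14.729 = 40.829 °C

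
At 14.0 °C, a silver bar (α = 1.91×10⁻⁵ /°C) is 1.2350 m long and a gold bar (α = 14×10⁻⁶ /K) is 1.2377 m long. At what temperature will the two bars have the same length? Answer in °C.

T = 445.3 °C

L₁(1 + α₁ΔT) = L₂(1 + α₂ΔT) ⇒ ΔT = (L₂ − L₁)/(α₁L₁ − α₂L₂)
L₂ − L₁ = 1.2377 − 1.2350 = 2.70×10⁻³ m
α₁L₁ − α₂L₂ = 1.91×10⁻⁵×1.2350 − 14×10⁻⁶×1.2377 = 6.2607×10⁻⁶ m/K
ΔT = 2.70×10⁻³ / 6.2607×10⁻⁶ = 431.262 K
T = 14.0 + 431.262 = 445.262 °C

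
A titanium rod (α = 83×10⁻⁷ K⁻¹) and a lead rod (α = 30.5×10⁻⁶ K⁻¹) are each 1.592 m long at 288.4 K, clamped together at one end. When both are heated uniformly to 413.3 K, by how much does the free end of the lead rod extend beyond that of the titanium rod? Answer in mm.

4.41 mm

ΔT = 124.9 K
titanium: ΔL = 83×10⁻⁷ × 1.592 m × 124.9 = 1.6504×10⁻³ m = 1.6504 mm
lead: ΔL = 30.5×10⁻⁶ × 1.592 m × 124.9 = 6.0646×10⁻³ m = 6.0646 mm
difference = 6.0646 − 1.6504 = 4.4142 mm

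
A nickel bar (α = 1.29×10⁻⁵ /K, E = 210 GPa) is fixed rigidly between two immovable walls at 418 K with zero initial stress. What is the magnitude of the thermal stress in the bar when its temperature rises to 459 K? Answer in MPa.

Fully constrained: the free strain ε = αΔT is blocked, so σ = Eε = EαΔT.
|ΔT| = 41 K
σ = 210×10⁹ × 1.29×10⁻⁵ × 41 = 1.11×10⁸ Pa

σ = 111 MPa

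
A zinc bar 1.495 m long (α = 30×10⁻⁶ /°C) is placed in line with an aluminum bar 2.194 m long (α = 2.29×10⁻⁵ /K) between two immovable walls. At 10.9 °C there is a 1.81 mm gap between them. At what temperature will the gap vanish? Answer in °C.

Gap closes when ΔL₁ + ΔL₂ = 1.81 mm = 1.81×10⁻³ m
(α₁L₁ + α₂L₂)ΔT = g
α₁L₁ + α₂L₂ = 30×10⁻⁶×1.495 + 2.29×10⁻⁵×2.194 = 9.50926×10⁻⁵ m/K
ΔT = 1.81×10⁻³ / 9.50926×10⁻⁵ = 19.034 K
T = 10.9 + 19.034 = 29.934 °C

T = 29.9 °C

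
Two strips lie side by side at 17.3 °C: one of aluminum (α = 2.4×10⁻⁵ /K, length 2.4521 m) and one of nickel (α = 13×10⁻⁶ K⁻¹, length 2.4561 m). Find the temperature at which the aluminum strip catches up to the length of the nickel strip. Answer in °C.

L₁(1 + α₁ΔT) = L₂(1 + α₂ΔT) ⇒ ΔT = (L₂ − L₁)/(α₁L₁ − α₂L₂)
L₂ − L₁ = 2.4561 − 2.4521 = 4.00×10⁻³ m
α₁L₁ − α₂L₂ = 2.4×10⁻⁵×2.4521 − 13×10⁻⁶×2.4561 = 2.69211×10⁻⁵ m/K
ΔT = 4.00×10⁻³ / 2.69211×10⁻⁵ = 148.582 K
T = 17.3 + 148.582 = 165.882 °C

T = 165.9 °C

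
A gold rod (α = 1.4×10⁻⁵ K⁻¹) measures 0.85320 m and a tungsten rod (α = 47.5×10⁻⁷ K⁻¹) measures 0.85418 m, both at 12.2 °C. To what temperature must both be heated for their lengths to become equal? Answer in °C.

T = 136.4 °C

Equal length when α₁L₁ΔT − α₂L₂ΔT = L₂ − L₁ = 9.80×10⁻⁴ m
α₁L₁ = 1.19448×10⁻⁵, α₂L₂ = 4.057355×10⁻⁶ → Δ(αL) = 7.887445×10⁻⁶ m/K
ΔT = 9.80×10⁻⁴ / 7.887445×10⁻⁶ = 124.248 K, so T = 12.2 + 124.248 = 136.448 °C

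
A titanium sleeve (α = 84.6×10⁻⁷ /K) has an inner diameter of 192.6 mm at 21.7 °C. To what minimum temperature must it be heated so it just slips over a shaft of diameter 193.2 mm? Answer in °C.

T = 390 °C

Required Δd = 193.2 − 192.6 = 0.6 mm
Δd = αd₀ΔT ⇒ ΔT = Δd/(αd₀) = 0.6 / (84.6×10⁻⁷ × 192.6) = 368.23 K
T_min = 21.7 + 368.23 = 389.93 °C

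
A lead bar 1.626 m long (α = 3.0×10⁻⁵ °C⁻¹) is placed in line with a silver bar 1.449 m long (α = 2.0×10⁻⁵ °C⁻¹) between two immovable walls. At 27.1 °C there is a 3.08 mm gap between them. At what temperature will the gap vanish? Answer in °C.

T = 66.7 °C

Gap closes when ΔL₁ + ΔL₂ = 3.08 mm = 3.08×10⁻³ m
(α₁L₁ + α₂L₂)ΔT = g
α₁L₁ + α₂L₂ = 3.0×10⁻⁵×1.626 + 2.0×10⁻⁵×1.449 = 7.776×10⁻⁵ m/K
ΔT = 3.08×10⁻³ / 7.776×10⁻⁵ = 39.609 K
T = 27.1 + 39.609 = 66.709 °C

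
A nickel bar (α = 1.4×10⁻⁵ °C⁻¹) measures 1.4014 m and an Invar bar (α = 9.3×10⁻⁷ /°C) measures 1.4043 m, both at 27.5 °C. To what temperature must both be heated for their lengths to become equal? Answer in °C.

L₁(1 + α₁ΔT) = L₂(1 + α₂ΔT) ⇒ ΔT = (L₂ − L₁)/(α₁L₁ − α₂L₂)
L₂ − L₁ = 1.4043 − 1.4014 = 2.90×10⁻³ m
α₁L₁ − α₂L₂ = 1.4×10⁻⁵×1.4014 − 9.3×10⁻⁷×1.4043 = 1.8313601×10⁻⁵ m/K
ΔT = 2.90×10⁻³ / 1.8313601×10⁻⁵ = 158.352 K
T = 27.5 + 158.352 = 185.852 °C

T = 185.9 °C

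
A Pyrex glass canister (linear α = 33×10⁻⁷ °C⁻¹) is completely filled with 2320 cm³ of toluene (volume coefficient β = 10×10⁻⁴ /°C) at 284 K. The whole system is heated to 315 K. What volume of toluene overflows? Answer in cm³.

The canister also expands: β_container ≈ 3α = 9.9×10⁻⁶ /K
Net overflow = V₀(β_liq − 3α_cont)ΔT
β − 3α = 1.00×10⁻³ − 9.9×10⁻⁶ = 9.901×10⁻⁴ /K; ΔT = 31 K
ΔV = 2320 × 9.901×10⁻⁴ × 31 = 71.2 cm³

71.2 cm³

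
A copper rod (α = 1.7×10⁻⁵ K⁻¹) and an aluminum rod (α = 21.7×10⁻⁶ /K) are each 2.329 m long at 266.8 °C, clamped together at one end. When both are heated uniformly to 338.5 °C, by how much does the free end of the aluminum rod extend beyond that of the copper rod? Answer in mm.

0.785 mm

ΔT = 71.7 K
copper: ΔL = 1.7×10⁻⁵ × 2.329 m × 71.7 = 2.8388×10⁻³ m = 2.8388 mm
aluminum: ΔL = 21.7×10⁻⁶ × 2.329 m × 71.7 = 3.6237×10⁻³ m = 3.6237 mm
difference = 3.6237 − 2.8388 = 0.7849 mm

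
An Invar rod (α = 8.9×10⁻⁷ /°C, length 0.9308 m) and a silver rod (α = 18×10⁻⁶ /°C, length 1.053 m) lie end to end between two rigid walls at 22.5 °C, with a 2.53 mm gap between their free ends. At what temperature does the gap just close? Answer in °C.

Gap closes when ΔL₁ + ΔL₂ = 2.53 mm = 2.53×10⁻³ m
(α₁L₁ + α₂L₂)ΔT = g
α₁L₁ + α₂L₂ = 8.9×10⁻⁷×0.9308 + 18×10⁻⁶×1.053 = 1.9782412×10⁻⁵ m/K
ΔT = 2.53×10⁻³ / 1.9782412×10⁻⁵ = 127.89 K
T = 22.5 + 127.89 = 150.39 °C

T = 150 °C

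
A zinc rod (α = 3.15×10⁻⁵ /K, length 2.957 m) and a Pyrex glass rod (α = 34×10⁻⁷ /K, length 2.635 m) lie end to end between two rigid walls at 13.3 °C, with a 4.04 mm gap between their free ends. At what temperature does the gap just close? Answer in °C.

T = 52.9 °C

α₁L₁ = 9.31455×10⁻⁵ m/K, α₂L₂ = 8.959×10⁻⁶ m/K → total 1.021045×10⁻⁴ m/K
ΔT = g/(α₁L₁+α₂L₂) = 4.04×10⁻³ / 1.021045×10⁻⁴ = 39.567 K
T = 13.3 + 39.567 = 52.867 °C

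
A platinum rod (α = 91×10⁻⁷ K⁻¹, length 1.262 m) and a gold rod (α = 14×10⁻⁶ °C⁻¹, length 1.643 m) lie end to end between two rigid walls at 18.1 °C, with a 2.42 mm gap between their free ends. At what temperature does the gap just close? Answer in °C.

T = 88.3 °C

Gap closes when ΔL₁ + ΔL₂ = 2.42 mm = 2.42×10⁻³ m
(α₁L₁ + α₂L₂)ΔT = g
α₁L₁ + α₂L₂ = 91×10⁻⁷×1.262 + 14×10⁻⁶×1.643 = 3.44862×10⁻⁵ m/K
ΔT = 2.42×10⁻³ / 3.44862×10⁻⁵ = 70.173 K
T = 18.1 + 70.173 = 88.273 °C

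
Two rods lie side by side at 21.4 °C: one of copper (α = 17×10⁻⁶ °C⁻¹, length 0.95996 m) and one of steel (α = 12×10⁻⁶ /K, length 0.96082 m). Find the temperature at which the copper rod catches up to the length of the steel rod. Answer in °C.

T = 201.0 °C

Equal length when α₁L₁ΔT − α₂L₂ΔT = L₂ − L₁ = 8.60×10⁻⁴ m
α₁L₁ = 1.631932×10⁻⁵, α₂L₂ = 1.152984×10⁻⁵ → Δ(αL) = 4.78948×10⁻⁶ m/K
ΔT = 8.60×10⁻⁴ / 4.78948×10⁻⁶ = 179.560 K, so T = 21.4 + 179.560 = 200.960 °C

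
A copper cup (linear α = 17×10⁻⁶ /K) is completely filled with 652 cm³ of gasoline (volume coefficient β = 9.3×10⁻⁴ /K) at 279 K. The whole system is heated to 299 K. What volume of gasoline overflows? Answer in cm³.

11.5 cm³

The cup also expands: β_container ≈ 3α = 5.1×10⁻⁵ /K
Net overflow = V₀(β_liq − 3α_cont)ΔT
β − 3α = 9.30×10⁻⁴ − 5.1×10⁻⁵ = 8.79×10⁻⁴ /K; ΔT = 20 K
ΔV = 652 × 8.79×10⁻⁴ × 20 = 11.5 cm³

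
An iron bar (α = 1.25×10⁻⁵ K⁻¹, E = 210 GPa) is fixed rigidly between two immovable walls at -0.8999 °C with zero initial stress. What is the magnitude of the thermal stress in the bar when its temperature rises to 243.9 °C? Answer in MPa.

σ = 643 MPa

Fully constrained: the free strain ε = αΔT is blocked, so σ = Eε = EαΔT.
|ΔT| = 244.7999 K
σ = 210×10⁹ × 1.25×10⁻⁵ × 244.7999 = 6.43×10⁸ Pa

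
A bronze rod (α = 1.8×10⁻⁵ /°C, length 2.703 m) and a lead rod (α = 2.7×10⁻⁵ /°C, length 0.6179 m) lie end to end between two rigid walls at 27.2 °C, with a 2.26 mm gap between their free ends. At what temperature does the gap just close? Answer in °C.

T = 61.8 °C

Gap closes when ΔL₁ + ΔL₂ = 2.26 mm = 2.26×10⁻³ m
(α₁L₁ + α₂L₂)ΔT = g
α₁L₁ + α₂L₂ = 1.8×10⁻⁵×2.703 + 2.7×10⁻⁵×0.6179 = 6.53373×10⁻⁵ m/K
ΔT = 2.26×10⁻³ / 6.53373×10⁻⁵ = 34.590 K
T = 27.2 + 34.590 = 61.790 °C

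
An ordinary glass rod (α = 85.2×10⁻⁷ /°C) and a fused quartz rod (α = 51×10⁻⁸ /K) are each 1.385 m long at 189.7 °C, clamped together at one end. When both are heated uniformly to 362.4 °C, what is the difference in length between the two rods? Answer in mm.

1.92 mm

ΔT = 172.7 K
ordinary glass: ΔL = 85.2×10⁻⁷ × 1.385 m × 172.7 = 2.0379×10⁻³ m = 2.0379 mm
fused quartz: ΔL = 51×10⁻⁸ × 1.385 m × 172.7 = 1.2199×10⁻⁴ m = 0.12199 mm
difference = 2.0379 − 0.12199 = 1.91591 mm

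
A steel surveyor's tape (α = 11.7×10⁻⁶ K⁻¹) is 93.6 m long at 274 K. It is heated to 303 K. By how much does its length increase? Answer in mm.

ΔL = 31.8 mm

|ΔT| = |303 − 274| = 29 K
ΔL = αL₀ΔT = (11.7×10⁻⁶)(93.6)(29) = 3.18×10⁻² m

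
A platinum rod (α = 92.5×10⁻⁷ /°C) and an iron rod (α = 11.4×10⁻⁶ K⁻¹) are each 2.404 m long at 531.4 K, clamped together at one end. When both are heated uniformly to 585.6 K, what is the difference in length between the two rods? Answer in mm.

0.280 mm

ΔT = 54.2 K
platinum: ΔL = 92.5×10⁻⁷ × 2.404 m × 54.2 = 1.2052×10⁻³ m = 1.2052 mm
iron: ΔL = 11.4×10⁻⁶ × 2.404 m × 54.2 = 1.4854×10⁻³ m = 1.4854 mm
difference = 1.4854 − 1.2052 = 0.2802 mm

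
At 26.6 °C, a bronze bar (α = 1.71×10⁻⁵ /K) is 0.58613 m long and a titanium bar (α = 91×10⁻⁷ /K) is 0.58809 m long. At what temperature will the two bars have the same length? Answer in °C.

T = 446.2 °C

Equal length when α₁L₁ΔT − α₂L₂ΔT = L₂ − L₁ = 1.96×10⁻³ m
α₁L₁ = 1.0022823×10⁻⁵, α₂L₂ = 5.351619×10⁻⁶ → Δ(αL) = 4.671204×10⁻⁶ m/K
ΔT = 1.96×10⁻³ / 4.671204×10⁻⁶ = 419.592 K, so T = 26.6 + 419.592 = 446.192 °C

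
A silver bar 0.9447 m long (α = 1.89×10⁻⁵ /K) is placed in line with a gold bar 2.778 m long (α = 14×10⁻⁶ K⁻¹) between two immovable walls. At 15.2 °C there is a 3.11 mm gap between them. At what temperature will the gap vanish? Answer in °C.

α₁L₁ = 1.785483×10⁻⁵ m/K, α₂L₂ = 3.8892×10⁻⁵ m/K → total 5.674683×10⁻⁵ m/K
ΔT = g/(α₁L₁+α₂L₂) = 3.11×10⁻³ / 5.674683×10⁻⁵ = 54.805 K
T = 15.2 + 54.805 = 70.005 °C

T = 70.0 °C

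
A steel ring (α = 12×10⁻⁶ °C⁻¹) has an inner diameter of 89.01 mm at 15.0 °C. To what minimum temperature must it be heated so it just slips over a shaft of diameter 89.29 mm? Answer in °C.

Required Δd = 89.29 − 89.01 = 0.28 mm
Δd = αd₀ΔT ⇒ ΔT = Δd/(αd₀) = 0.28 / (12×10⁻⁶ × 89.01) = 262.14 K
T_min = 15.0 + 262.14 = 277.14 °C

T = 277 °C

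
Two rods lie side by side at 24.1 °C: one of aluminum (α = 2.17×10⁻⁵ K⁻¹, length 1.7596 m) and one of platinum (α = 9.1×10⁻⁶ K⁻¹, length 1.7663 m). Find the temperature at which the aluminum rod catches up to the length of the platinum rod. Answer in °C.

T = 327.1 °C

Equal length when α₁L₁ΔT − α₂L₂ΔT = L₂ − L₁ = 6.70×10⁻³ m
α₁L₁ = 3.818332×10⁻⁵, α₂L₂ = 1.607333×10⁻⁵ → Δ(αL) = 2.210999×10⁻⁵ m/K
ΔT = 6.70×10⁻³ / 2.210999×10⁻⁵ = 303.030 K, so T = 24.1 + 303.030 = 327.130 °C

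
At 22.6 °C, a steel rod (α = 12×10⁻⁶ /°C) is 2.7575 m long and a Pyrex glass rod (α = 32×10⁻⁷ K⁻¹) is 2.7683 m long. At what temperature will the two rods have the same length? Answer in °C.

T = 468.3 °C

Equal length when α₁L₁ΔT − α₂L₂ΔT = L₂ − L₁ = 1.08×10⁻² m
α₁L₁ = 3.309×10⁻⁵, α₂L₂ = 8.85856×10⁻⁶ → Δ(αL) = 2.423144×10⁻⁵ m/K
ΔT = 1.08×10⁻² / 2.423144×10⁻⁵ = 445.702 K, so T = 22.6 + 445.702 = 468.302 °C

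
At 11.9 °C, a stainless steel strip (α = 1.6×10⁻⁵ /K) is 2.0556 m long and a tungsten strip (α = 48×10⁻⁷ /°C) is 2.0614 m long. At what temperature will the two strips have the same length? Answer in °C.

Equal length when α₁L₁ΔT − α₂L₂ΔT = L₂ − L₁ = 5.80×10⁻³ m
α₁L₁ = 3.28896×10⁻⁵, α₂L₂ = 9.89472×10⁻⁶ → Δ(αL) = 2.299488×10⁻⁵ m/K
ΔT = 5.80×10⁻³ / 2.299488×10⁻⁵ = 252.230 K, so T = 11.9 + 252.230 = 264.130 °C

T = 264.1 °C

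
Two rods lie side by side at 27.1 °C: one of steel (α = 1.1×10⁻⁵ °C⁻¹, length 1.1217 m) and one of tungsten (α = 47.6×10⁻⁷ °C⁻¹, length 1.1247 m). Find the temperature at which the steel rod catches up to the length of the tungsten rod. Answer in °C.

L₁(1 + α₁ΔT) = L₂(1 + α₂ΔT) ⇒ ΔT = (L₂ − L₁)/(α₁L₁ − α₂L₂)
L₂ − L₁ = 1.1247 − 1.1217 = 3.00×10⁻³ m
α₁L₁ − α₂L₂ = 1.1×10⁻⁵×1.1217 − 47.6×10⁻⁷×1.1247 = 6.985128×10⁻⁶ m/K
ΔT = 3.00×10⁻³ / 6.985128×10⁻⁶ = 429.484 K
T = 27.1 + 429.484 = 456.584 °C

T = 456.6 °C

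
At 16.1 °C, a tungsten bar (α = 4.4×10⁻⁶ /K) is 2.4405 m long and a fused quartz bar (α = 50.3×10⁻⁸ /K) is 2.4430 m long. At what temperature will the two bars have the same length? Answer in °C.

Equal length when α₁L₁ΔT − α₂L₂ΔT = L₂ − L₁ = 2.50×10⁻³ m
α₁L₁ = 1.07382×10⁻⁵, α₂L₂ = 1.228829×10⁻⁶ → Δ(αL) = 9.509371×10⁻⁶ m/K
ΔT = 2.50×10⁻³ / 9.509371×10⁻⁶ = 262.899 K, so T = 16.1 + 262.899 = 278.999 °C

T = 279.0 °C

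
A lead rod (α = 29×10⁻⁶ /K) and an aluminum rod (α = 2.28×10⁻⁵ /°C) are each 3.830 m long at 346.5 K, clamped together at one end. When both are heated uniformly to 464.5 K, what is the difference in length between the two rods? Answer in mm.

ΔT = 118.0 K
lead: ΔL = 29×10⁻⁶ × 3.830 m × 118.0 = 1.3106×10⁻² m = 13.106 mm
aluminum: ΔL = 2.28×10⁻⁵ × 3.830 m × 118.0 = 1.0304×10⁻² m = 10.304 mm
difference = 13.106 − 10.304 = 2.802 mm

2.80 mm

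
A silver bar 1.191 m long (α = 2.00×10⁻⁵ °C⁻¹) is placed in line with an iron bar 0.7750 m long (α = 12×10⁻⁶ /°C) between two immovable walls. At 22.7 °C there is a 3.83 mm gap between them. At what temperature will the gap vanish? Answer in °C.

Gap closes when ΔL₁ + ΔL₂ = 3.83 mm = 3.83×10⁻³ m
(α₁L₁ + α₂L₂)ΔT = g
α₁L₁ + α₂L₂ = 2.00×10⁻⁵×1.191 + 12×10⁻⁶×0.7750 = 3.312×10⁻⁵ m/K
ΔT = 3.83×10⁻³ / 3.312×10⁻⁵ = 115.64 K
T = 22.7 + 115.64 = 138.34 °C

T = 138 °C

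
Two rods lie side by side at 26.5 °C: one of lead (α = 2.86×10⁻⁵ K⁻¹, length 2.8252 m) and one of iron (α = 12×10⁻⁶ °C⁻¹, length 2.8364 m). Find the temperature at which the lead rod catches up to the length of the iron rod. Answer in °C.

Equal length when α₁L₁ΔT − α₂L₂ΔT = L₂ − L₁ = 1.12×10⁻² m
α₁L₁ = 8.080072×10⁻⁵, α₂L₂ = 3.40368×10⁻⁵ → Δ(αL) = 4.676392×10⁻⁵ m/K
ΔT = 1.12×10⁻² / 4.676392×10⁻⁵ = 239.501 K, so T = 26.5 + 239.501 = 266.001 °C

T = 266.0 °C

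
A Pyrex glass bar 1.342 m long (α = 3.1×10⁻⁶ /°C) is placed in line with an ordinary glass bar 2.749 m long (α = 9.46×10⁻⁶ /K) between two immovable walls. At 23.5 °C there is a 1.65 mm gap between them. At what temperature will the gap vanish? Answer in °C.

α₁L₁ = 4.1602×10⁻⁶ m/K, α₂L₂ = 2.600554×10⁻⁵ m/K → total 3.016574×10⁻⁵ m/K
ΔT = g/(α₁L₁+α₂L₂) = 1.65×10⁻³ / 3.016574×10⁻⁵ = 54.698 K
T = 23.5 + 54.698 = 78.198 °C

T = 78.2 °C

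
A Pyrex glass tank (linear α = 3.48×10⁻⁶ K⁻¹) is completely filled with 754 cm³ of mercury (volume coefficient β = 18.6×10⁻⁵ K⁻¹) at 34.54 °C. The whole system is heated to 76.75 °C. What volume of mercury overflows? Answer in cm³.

5.59 cm³

The tank also expands: β_container ≈ 3α = 1.044×10⁻⁵ /K
Net overflow = V₀(β_liq − 3α_cont)ΔT
β − 3α = 1.86×10⁻⁴ − 1.044×10⁻⁵ = 1.7556×10⁻⁴ /K; ΔT = 42.21 K
ΔV = 754 × 1.7556×10⁻⁴ × 42.21 = 5.59 cm³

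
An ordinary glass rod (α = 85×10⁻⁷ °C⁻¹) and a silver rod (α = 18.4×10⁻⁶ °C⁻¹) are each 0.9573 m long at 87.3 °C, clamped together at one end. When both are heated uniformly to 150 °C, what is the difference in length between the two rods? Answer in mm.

0.594 mm

ΔT = 62.7 K
ordinary glass: ΔL = 85×10⁻⁷ × 0.9573 m × 62.7 = 5.1019×10⁻⁴ m = 0.51019 mm
silver: ΔL = 18.4×10⁻⁶ × 0.9573 m × 62.7 = 1.1044×10⁻³ m = 1.1044 mm
difference = 1.1044 − 0.51019 = 0.59421 mm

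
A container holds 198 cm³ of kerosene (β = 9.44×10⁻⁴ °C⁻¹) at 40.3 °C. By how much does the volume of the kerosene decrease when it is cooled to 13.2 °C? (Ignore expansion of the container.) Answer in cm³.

ΔV = 5.07 cm³

|ΔT| = |13.2 − 40.3| = 27.1 K
ΔV = βV₀ΔT = (9.44×10⁻⁴)(198)(27.1) = 5.07 cm³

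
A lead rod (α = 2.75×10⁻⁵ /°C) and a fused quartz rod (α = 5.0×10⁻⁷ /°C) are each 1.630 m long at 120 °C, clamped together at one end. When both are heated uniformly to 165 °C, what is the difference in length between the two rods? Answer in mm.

1.98 mm

ΔT = 45 K
lead: ΔL = 2.75×10⁻⁵ × 1.630 m × 45 = 2.0171×10⁻³ m = 2.0171 mm
fused quartz: ΔL = 5.0×10⁻⁷ × 1.630 m × 45 = 3.6675×10⁻⁵ m = 0.036675 mm
difference = 2.0171 − 0.036675 = 1.980425 mm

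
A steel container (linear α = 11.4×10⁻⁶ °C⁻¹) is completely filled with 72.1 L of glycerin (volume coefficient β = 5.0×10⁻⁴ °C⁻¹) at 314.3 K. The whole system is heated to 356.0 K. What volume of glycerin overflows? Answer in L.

1.40 L

The container also expands: β_container ≈ 3α = 3.42×10⁻⁵ /K
Net overflow = V₀(β_liq − 3α_cont)ΔT
β − 3α = 5.00×10⁻⁴ − 3.42×10⁻⁵ = 4.658×10⁻⁴ /K; ΔT = 41.7 K
ΔV = 72.1 × 4.658×10⁻⁴ × 41.7 = 1.40 L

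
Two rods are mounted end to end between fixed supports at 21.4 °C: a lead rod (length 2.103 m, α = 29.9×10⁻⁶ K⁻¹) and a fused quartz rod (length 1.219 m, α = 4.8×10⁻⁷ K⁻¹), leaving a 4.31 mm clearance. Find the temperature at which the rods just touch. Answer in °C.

α₁L₁ = 6.28797×10⁻⁵ m/K, α₂L₂ = 5.8512×10⁻⁷ m/K → total 6.346482×10⁻⁵ m/K
ΔT = g/(α₁L₁+α₂L₂) = 4.31×10⁻³ / 6.346482×10⁻⁵ = 67.912 K
T = 21.4 + 67.912 = 89.312 °C

T = 89.3 °C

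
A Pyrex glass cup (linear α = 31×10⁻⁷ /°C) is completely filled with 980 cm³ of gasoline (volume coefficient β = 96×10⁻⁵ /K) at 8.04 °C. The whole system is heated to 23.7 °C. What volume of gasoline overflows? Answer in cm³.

The cup also expands: β_container ≈ 3α = 9.3×10⁻⁶ /K
Net overflow = V₀(β_liq − 3α_cont)ΔT
β − 3α = 9.60×10⁻⁴ − 9.3×10⁻⁶ = 9.507×10⁻⁴ /K; ΔT = 15.66 K
ΔV = 980 × 9.507×10⁻⁴ × 15.66 = 14.6 cm³

14.6 cm³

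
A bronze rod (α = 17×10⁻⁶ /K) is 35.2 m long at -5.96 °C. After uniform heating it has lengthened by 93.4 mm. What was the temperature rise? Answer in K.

ΔT = 156 K

ΔL = αL₀ΔT ⇒ ΔT = ΔL / (αL₀)
ΔT = 93.4×10⁻³ m / (17×10⁻⁶ × 35.2 m) = 156.08 K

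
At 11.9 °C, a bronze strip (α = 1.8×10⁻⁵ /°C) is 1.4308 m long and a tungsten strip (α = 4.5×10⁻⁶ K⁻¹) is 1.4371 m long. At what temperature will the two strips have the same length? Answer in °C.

T = 338.5 °C

Equal length when α₁L₁ΔT − α₂L₂ΔT = L₂ − L₁ = 6.30×10⁻³ m
α₁L₁ = 2.57544×10⁻⁵, α₂L₂ = 6.46695×10⁻⁶ → Δ(αL) = 1.928745×10⁻⁵ m/K
ΔT = 6.30×10⁻³ / 1.928745×10⁻⁵ = 326.637 K, so T = 11.9 + 326.637 = 338.537 °C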